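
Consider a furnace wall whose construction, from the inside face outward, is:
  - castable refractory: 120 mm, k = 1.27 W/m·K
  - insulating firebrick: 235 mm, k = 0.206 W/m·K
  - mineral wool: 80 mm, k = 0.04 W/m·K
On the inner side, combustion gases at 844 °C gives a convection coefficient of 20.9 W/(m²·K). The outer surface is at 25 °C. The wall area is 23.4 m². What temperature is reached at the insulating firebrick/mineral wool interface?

Using the resistance-network approach (series):
R_inner film = 1/(h_i·A) = 1/(20.9×23.4) = 0.002045 K/W
R_castable refractory = L/(kA) = 0.12/(1.27×23.4) = 0.004038 K/W
R_insulating firebrick = L/(kA) = 0.235/(0.206×23.4) = 0.04875 K/W
R_mineral wool = L/(kA) = 0.08/(0.04×23.4) = 0.08547 K/W
R_total = 0.1403 K/W;  Q = ΔT/R_total = 819/0.1403 = 5837 W
T_interface = T_inner − Q·ΣR(inner→interface) = 844 − 5840×0.05483

T ≈ 524 °C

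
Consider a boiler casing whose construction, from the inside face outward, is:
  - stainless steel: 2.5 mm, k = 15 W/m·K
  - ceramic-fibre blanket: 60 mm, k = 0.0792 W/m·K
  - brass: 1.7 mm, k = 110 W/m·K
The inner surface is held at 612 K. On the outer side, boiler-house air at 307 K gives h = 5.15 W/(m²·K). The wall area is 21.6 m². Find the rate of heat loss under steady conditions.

Q ≈ 6920 W

Series thermal resistances:
R_stainless steel = L/(kA) = 0.0025/(15×21.6) = 7.716×10^-6 K/W
R_ceramic-fibre blanket = L/(kA) = 0.06/(0.0792×21.6) = 0.03507 K/W
R_brass = L/(kA) = 0.0017/(110×21.6) = 7.155×10^-7 K/W
R_outer film = 1/(h_o·A) = 1/(5.15×21.6) = 0.00899 K/W
R_total = 0.04407 K/W
Q = ΔT / R_total = 305 / 0.04407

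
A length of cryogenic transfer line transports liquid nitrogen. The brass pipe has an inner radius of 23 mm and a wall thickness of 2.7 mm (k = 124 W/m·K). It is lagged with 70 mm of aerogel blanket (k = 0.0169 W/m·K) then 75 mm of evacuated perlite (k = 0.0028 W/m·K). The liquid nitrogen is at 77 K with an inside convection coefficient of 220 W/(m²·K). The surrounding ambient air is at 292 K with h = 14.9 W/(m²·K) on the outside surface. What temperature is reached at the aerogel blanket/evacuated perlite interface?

T ≈ 136 K

Cylindrical conduction, so R = ln(r₂/r₁)/(2πkL) per layer, in series:
R_inner film = 1/(h_i·2πr₁L) = 1/(220×2π×0.023×1) = 0.03145 K/W
R_brass pipe wall = ln(25.7/23)/(2π×124×1) = 1.425×10^-4 K/W
R_aerogel blanket = ln(95.7/25.7)/(2π×0.0169×1) = 12.38 K/W
R_evacuated perlite = ln(170.7/95.7)/(2π×0.0028×1) = 32.89 K/W
R_outer film = 1/(h_o·2πr_oL) = 1/(14.9×2π×0.1707×1) = 0.06257 K/W
R_total = 45.37 K/W
Q = ΔT/R_total = 215/45.37
Q = 4.74 W/m
T_interface = T_inner + Q·ΣR(inner→interface) = 77 + 4.74×12.41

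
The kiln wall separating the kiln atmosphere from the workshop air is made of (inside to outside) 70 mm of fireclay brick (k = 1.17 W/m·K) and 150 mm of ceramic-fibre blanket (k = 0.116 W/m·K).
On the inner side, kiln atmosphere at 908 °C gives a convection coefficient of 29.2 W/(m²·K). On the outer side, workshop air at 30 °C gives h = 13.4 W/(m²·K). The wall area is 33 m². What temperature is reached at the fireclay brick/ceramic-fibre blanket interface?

T ≈ 851 °C

Treating each layer as a thermal resistance in series:
R_inner film = 1/(h_i·A) = 1/(29.2×33) = 0.001038 K/W
R_fireclay brick = L/(kA) = 0.07/(1.17×33) = 0.001813 K/W
R_ceramic-fibre blanket = L/(kA) = 0.15/(0.116×33) = 0.03918 K/W
R_outer film = 1/(h_o·A) = 1/(13.4×33) = 0.002261 K/W
R_total = 0.0443 K/W;  Q = ΔT/R_total = 878/0.0443 = 19820 W
T_interface = T_inner − Q·ΣR(inner→interface) = 908 − 19800×0.002851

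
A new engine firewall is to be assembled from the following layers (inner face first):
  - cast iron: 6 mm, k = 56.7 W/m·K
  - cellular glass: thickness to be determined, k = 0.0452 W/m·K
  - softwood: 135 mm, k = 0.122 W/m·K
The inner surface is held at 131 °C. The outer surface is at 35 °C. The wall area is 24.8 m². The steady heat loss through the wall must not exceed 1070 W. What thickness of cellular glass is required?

Thermal resistances in series:
R_cast iron = L/(kA) = 0.006/(56.7×24.8) = 4.267×10^-6 K/W
R_softwood = L/(kA) = 0.135/(0.122×24.8) = 0.04462 K/W
Sum of the known resistances R_other = 0.04462 K/W
Required total resistance R_tot = ΔT/Q_allow = 96/1070 = 0.08972 K/W
R_cellular glass = R_tot − R_other = 0.0451 K/W
L = R·k·A = 0.0451×0.0452×24.8

L ≈ 50.6 mm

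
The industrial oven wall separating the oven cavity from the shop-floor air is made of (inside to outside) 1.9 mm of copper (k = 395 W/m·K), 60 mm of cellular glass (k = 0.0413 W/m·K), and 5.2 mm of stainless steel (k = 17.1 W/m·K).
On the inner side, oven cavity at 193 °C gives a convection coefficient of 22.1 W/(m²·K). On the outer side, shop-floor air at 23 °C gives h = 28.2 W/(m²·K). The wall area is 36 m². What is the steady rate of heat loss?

Treating each layer as a thermal resistance in series:
R_inner film = 1/(h_i·A) = 1/(22.1×36) = 0.001257 K/W
R_copper = L/(kA) = 0.0019/(395×36) = 1.336×10^-7 K/W
R_cellular glass = L/(kA) = 0.06/(0.0413×36) = 0.04036 K/W
R_stainless steel = L/(kA) = 0.0052/(17.1×36) = 8.447×10^-6 K/W
R_outer film = 1/(h_o·A) = 1/(28.2×36) = 9.85×10^-4 K/W
R_total = 0.04261 K/W
Q = ΔT / R_total = 170 / 0.04261

Q ≈ 3990 W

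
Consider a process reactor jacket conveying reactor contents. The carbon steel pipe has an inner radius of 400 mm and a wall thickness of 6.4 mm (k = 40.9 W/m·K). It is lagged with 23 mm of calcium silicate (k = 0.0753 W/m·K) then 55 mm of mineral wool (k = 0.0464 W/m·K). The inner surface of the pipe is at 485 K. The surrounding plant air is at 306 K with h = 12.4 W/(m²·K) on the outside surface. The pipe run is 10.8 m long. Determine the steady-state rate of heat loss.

Q ≈ 3480 W

For a radial system each layer contributes R = ln(r_out/r_in)/(2πkL); films add R = 1/(hA).
R_carbon steel pipe wall = ln(406.4/400)/(2π×40.9×10.8) = 5.719×10^-6 K/W
R_calcium silicate = ln(429.4/406.4)/(2π×0.0753×10.8) = 0.01077 K/W
R_mineral wool = ln(484.4/429.4)/(2π×0.0464×10.8) = 0.03828 K/W
R_outer film = 1/(h_o·2πr_oL) = 1/(12.4×2π×0.4844×10.8) = 0.002453 K/W
R_total = 0.05151 K/W
Q = ΔT/R_total = 179/0.05151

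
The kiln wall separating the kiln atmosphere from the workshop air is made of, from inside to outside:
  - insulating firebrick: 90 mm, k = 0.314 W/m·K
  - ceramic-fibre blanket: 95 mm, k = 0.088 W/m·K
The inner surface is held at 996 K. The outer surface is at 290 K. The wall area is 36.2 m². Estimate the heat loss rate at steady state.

Q ≈ 18700 W

Series thermal resistances:
R_insulating firebrick = L/(kA) = 0.09/(0.314×36.2) = 0.007918 K/W
R_ceramic-fibre blanket = L/(kA) = 0.095/(0.088×36.2) = 0.02982 K/W
R_total = 0.03774 K/W
Q = ΔT / R_total = 706 / 0.03774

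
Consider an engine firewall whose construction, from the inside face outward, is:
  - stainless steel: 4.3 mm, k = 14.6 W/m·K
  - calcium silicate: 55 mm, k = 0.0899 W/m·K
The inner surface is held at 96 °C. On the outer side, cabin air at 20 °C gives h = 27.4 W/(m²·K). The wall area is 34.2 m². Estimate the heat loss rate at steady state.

Series thermal resistances:
R_stainless steel = L/(kA) = 0.0043/(14.6×34.2) = 8.612×10^-6 K/W
R_calcium silicate = L/(kA) = 0.055/(0.0899×34.2) = 0.01789 K/W
R_outer film = 1/(h_o·A) = 1/(27.4×34.2) = 0.001067 K/W
R_total = 0.01896 K/W
Q = ΔT / R_total = 76 / 0.01896

Q ≈ 4010 W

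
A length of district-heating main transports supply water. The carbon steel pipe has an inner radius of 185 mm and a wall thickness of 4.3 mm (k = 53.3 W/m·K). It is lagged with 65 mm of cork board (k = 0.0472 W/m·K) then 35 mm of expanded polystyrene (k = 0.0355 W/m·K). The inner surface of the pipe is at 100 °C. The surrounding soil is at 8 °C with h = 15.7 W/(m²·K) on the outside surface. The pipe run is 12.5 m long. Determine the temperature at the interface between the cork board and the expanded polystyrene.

Per-layer cylindrical resistances, series-summed:
R_carbon steel pipe wall = ln(189.3/185)/(2π×53.3×12.5) = 5.489×10^-6 K/W
R_cork board = ln(254.3/189.3)/(2π×0.0472×12.5) = 0.07963 K/W
R_expanded polystyrene = ln(289.3/254.3)/(2π×0.0355×12.5) = 0.04625 K/W
R_outer film = 1/(h_o·2πr_oL) = 1/(15.7×2π×0.2893×12.5) = 0.002803 K/W
R_total = 0.1287 K/W
Q = ΔT/R_total = 92/0.1287
Q = 715 W
T_interface = T_inner − Q·ΣR(inner→interface) = 100 − 715×0.07963

T ≈ 43.1 °C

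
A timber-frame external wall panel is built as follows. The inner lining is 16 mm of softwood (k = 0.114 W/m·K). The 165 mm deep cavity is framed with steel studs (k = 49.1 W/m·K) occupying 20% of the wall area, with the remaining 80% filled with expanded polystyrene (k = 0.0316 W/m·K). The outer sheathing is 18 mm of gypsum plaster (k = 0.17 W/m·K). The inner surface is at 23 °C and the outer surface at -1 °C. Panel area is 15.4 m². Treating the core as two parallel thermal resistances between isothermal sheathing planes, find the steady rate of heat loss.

Sheathing layers in series; stud and cavity paths in parallel between them.
R_inner = 0.016/(0.114×15.4) = 0.009114 K/W
R_stud  = 0.165/(49.1×0.2×15.4) = 0.001091 K/W
R_cav   = 0.165/(0.0316×0.8×15.4) = 0.4238 K/W
1/R_core = 1/R_stud + 1/R_cav → R_core = 0.001088 K/W
R_outer = 0.018/(0.17×15.4) = 0.006875 K/W
R_total = 0.01708 K/W
Q = ΔT/R_total = 24/0.01708

Q ≈ 1410 W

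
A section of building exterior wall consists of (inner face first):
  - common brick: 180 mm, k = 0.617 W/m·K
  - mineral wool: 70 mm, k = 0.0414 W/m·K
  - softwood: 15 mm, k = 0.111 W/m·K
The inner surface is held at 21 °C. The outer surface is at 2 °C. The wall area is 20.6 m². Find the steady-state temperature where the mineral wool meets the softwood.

Using the resistance-network approach (series):
R_common brick = L/(kA) = 0.18/(0.617×20.6) = 0.01416 K/W
R_mineral wool = L/(kA) = 0.07/(0.0414×20.6) = 0.08208 K/W
R_softwood = L/(kA) = 0.015/(0.111×20.6) = 0.00656 K/W
R_total = 0.1028 K/W;  Q = ΔT/R_total = 19/0.1028 = 184.8 W
T_interface = T_inner − Q·ΣR(inner→interface) = 21 − 185×0.09624

T ≈ 3.21 °C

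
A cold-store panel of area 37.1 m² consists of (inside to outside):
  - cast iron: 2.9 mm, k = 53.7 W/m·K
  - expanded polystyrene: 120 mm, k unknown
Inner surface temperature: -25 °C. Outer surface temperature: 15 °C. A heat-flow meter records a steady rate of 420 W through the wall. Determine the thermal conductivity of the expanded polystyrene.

k ≈ 0.034 W/(m·K)

Model the wall as resistances in series:
R_cast iron = L/(kA) = 0.0029/(53.7×37.1) = 1.456×10^-6 K/W
Sum of known resistances R_other = 1.456×10^-6 K/W
Total R = ΔT/Q = 40/420 = 0.09524 K/W
R_expanded polystyrene = R_total − R_other = 0.09524 K/W
k = L/(R·A) = 0.12/(0.09524×37.1)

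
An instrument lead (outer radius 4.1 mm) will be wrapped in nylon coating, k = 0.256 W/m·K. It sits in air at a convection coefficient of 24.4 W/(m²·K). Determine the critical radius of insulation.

For a cylinder r_cr = k/h = 0.256/24.4
r_cr = 10.5 mm; since the bare radius (4.1 mm) is below r_cr, adding a thin layer of insulation will *increase* heat loss.

r_cr ≈ 10.5 mm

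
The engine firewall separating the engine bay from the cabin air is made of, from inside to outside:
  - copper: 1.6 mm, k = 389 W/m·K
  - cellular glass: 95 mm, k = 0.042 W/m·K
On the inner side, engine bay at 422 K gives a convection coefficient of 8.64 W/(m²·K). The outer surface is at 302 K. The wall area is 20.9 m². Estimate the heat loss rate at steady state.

Q ≈ 1050 W

Model the wall as resistances in series:
R_inner film = 1/(h_i·A) = 1/(8.64×20.9) = 0.005538 K/W
R_copper = L/(kA) = 0.0016/(389×20.9) = 1.968×10^-7 K/W
R_cellular glass = L/(kA) = 0.095/(0.042×20.9) = 0.1082 K/W
R_total = 0.1138 K/W
Q = ΔT / R_total = 120 / 0.1138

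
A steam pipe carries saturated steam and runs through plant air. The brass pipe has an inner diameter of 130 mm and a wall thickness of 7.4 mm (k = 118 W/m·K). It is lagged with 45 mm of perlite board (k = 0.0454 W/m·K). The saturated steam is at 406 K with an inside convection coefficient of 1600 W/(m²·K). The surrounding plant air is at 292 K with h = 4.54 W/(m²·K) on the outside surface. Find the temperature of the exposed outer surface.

For a radial system each layer contributes R = ln(r_out/r_in)/(2πkL); films add R = 1/(hA).
R_inner film = 1/(h_i·2πr₁L) = 1/(1600×2π×0.065×1) = 0.00153 K/W
R_brass pipe wall = ln(72.4/65)/(2π×118×1) = 1.454×10^-4 K/W
R_perlite board = ln(117.4/72.4)/(2π×0.0454×1) = 1.695 K/W
R_outer film = 1/(h_o·2πr_oL) = 1/(4.54×2π×0.1174×1) = 0.2986 K/W
R_total = 1.995 K/W
Q = ΔT/R_total = 114/1.995
Q = 57.1 W/m
T_interface = T_inner − Q·ΣR(inner→interface) = 406 − 57.1×1.696

T ≈ 309 K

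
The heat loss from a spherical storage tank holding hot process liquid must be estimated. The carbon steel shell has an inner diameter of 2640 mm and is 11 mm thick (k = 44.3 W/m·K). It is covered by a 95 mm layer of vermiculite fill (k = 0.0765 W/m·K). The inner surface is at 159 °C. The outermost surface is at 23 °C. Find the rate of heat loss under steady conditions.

Radial (spherical) resistances in series:
R_carbon steel shell = (1/1.32 − 1/1.331)/(4π×44.3) = 1.125×10^-5 K/W
R_vermiculite fill = (1/1.331 − 1/1.426)/(4π×0.0765) = 0.05207 K/W
R_total = 0.05208 K/W
Q = ΔT/R_total = 136/0.05208

Q ≈ 2610 W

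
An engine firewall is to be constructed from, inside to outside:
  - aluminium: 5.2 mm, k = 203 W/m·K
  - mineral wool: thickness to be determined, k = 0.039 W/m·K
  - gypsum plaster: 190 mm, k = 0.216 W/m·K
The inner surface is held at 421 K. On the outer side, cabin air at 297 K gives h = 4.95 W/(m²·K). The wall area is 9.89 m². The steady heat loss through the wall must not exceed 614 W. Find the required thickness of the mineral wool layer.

Thermal resistances in series:
R_aluminium = L/(kA) = 0.0052/(203×9.89) = 2.59×10^-6 K/W
R_gypsum plaster = L/(kA) = 0.19/(0.216×9.89) = 0.08894 K/W
R_outer film = 1/(h_o·A) = 1/(4.95×9.89) = 0.02043 K/W
Sum of the known resistances R_other = 0.1094 K/W
Required total resistance R_tot = ΔT/Q_allow = 124/614 = 0.202 K/W
R_mineral wool = R_tot − R_other = 0.09258 K/W
L = R·k·A = 0.09258×0.039×9.89

L ≈ 35.7 mm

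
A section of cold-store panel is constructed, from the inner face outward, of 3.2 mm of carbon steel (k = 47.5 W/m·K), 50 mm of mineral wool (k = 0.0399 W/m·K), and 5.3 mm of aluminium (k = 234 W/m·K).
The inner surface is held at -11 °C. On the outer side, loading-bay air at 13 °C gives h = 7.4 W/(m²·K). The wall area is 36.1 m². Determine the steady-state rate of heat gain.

Q ≈ 624 W

Thermal resistances in series:
R_carbon steel = L/(kA) = 0.0032/(47.5×36.1) = 1.866×10^-6 K/W
R_mineral wool = L/(kA) = 0.05/(0.0399×36.1) = 0.03471 K/W
R_aluminium = L/(kA) = 0.0053/(234×36.1) = 6.274×10^-7 K/W
R_outer film = 1/(h_o·A) = 1/(7.4×36.1) = 0.003743 K/W
R_total = 0.03846 K/W
Q = ΔT / R_total = 24 / 0.03846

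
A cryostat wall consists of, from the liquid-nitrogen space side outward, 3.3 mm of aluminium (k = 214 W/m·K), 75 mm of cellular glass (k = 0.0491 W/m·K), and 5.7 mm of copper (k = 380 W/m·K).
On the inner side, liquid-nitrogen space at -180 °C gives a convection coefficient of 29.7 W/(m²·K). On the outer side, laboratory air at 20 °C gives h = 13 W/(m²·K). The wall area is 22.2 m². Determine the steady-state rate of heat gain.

Using the resistance-network approach (series):
R_inner film = 1/(h_i·A) = 1/(29.7×22.2) = 0.001517 K/W
R_aluminium = L/(kA) = 0.0033/(214×22.2) = 6.946×10^-7 K/W
R_cellular glass = L/(kA) = 0.075/(0.0491×22.2) = 0.06881 K/W
R_copper = L/(kA) = 0.0057/(380×22.2) = 6.757×10^-7 K/W
R_outer film = 1/(h_o·A) = 1/(13×22.2) = 0.003465 K/W
R_total = 0.07379 K/W
Q = ΔT / R_total = 200 / 0.07379

Q ≈ 2710 W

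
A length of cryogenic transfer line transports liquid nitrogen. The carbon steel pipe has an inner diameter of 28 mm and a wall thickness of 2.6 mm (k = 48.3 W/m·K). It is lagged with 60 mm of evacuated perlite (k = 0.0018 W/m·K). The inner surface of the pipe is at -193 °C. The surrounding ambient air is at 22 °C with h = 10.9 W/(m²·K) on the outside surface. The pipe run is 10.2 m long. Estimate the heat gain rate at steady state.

For a radial system each layer contributes R = ln(r_out/r_in)/(2πkL); films add R = 1/(hA).
R_carbon steel pipe wall = ln(16.6/14)/(2π×48.3×10.2) = 5.503×10^-5 K/W
R_evacuated perlite = ln(76.6/16.6)/(2π×0.0018×10.2) = 13.26 K/W
R_outer film = 1/(h_o·2πr_oL) = 1/(10.9×2π×0.0766×10.2) = 0.01869 K/W
R_total = 13.27 K/W
Q = ΔT/R_total = 215/13.27

Q ≈ 16.2 W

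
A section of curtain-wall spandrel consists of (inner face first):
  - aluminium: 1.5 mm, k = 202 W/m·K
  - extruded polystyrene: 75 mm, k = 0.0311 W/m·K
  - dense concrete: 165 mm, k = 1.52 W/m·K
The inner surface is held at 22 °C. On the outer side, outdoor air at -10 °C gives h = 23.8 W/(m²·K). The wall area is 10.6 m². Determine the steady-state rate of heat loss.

Q ≈ 132 W

Using the resistance-network approach (series):
R_aluminium = L/(kA) = 0.0015/(202×10.6) = 7.005×10^-7 K/W
R_extruded polystyrene = L/(kA) = 0.075/(0.0311×10.6) = 0.2275 K/W
R_dense concrete = L/(kA) = 0.165/(1.52×10.6) = 0.01024 K/W
R_outer film = 1/(h_o·A) = 1/(23.8×10.6) = 0.003964 K/W
R_total = 0.2417 K/W
Q = ΔT / R_total = 32 / 0.2417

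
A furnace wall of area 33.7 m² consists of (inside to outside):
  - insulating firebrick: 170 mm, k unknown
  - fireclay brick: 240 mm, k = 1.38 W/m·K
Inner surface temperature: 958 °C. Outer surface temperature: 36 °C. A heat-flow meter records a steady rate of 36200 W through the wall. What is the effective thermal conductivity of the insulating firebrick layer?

k ≈ 0.248 W/(m·K)

Thermal resistances in series:
R_fireclay brick = L/(kA) = 0.24/(1.38×33.7) = 0.005161 K/W
Sum of known resistances R_other = 0.005161 K/W
Total R = ΔT/Q = 922/36200 = 0.02547 K/W
R_insulating firebrick = R_total − R_other = 0.02031 K/W
k = L/(R·A) = 0.17/(0.02031×33.7)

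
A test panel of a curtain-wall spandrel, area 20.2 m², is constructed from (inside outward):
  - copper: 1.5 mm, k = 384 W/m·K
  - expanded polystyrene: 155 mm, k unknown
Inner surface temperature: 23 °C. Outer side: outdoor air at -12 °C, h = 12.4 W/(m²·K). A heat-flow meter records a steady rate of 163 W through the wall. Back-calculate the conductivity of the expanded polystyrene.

k ≈ 0.0364 W/(m·K)

Series thermal resistances:
R_copper = L/(kA) = 0.0015/(384×20.2) = 1.934×10^-7 K/W
R_outer film = 1/(h_o·A) = 1/(12.4×20.2) = 0.003992 K/W
Sum of known resistances R_other = 0.003993 K/W
Total R = ΔT/Q = 35/163 = 0.2147 K/W
R_expanded polystyrene = R_total − R_other = 0.2107 K/W
k = L/(R·A) = 0.155/(0.2107×20.2)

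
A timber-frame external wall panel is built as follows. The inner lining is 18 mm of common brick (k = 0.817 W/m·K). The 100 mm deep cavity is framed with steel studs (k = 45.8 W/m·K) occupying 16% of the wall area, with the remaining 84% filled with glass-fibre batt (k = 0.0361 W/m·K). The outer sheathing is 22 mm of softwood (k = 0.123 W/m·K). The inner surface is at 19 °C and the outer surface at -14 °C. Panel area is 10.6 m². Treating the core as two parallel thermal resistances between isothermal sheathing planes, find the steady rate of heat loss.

Sheathing layers in series; stud and cavity paths in parallel between them.
R_inner = 0.018/(0.817×10.6) = 0.002078 K/W
R_stud  = 0.1/(45.8×0.16×10.6) = 0.001287 K/W
R_cav   = 0.1/(0.0361×0.84×10.6) = 0.3111 K/W
1/R_core = 1/R_stud + 1/R_cav → R_core = 0.001282 K/W
R_outer = 0.022/(0.123×10.6) = 0.01687 K/W
R_total = 0.02023 K/W
Q = ΔT/R_total = 33/0.02023

Q ≈ 1630 W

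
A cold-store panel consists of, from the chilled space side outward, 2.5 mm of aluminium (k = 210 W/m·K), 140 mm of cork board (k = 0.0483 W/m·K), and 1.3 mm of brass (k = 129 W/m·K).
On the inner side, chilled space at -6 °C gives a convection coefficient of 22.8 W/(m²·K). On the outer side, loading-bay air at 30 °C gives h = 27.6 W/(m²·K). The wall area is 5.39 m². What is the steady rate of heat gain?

Series thermal resistances:
R_inner film = 1/(h_i·A) = 1/(22.8×5.39) = 0.008137 K/W
R_aluminium = L/(kA) = 0.0025/(210×5.39) = 2.209×10^-6 K/W
R_cork board = L/(kA) = 0.14/(0.0483×5.39) = 0.5378 K/W
R_brass = L/(kA) = 0.0013/(129×5.39) = 1.87×10^-6 K/W
R_outer film = 1/(h_o·A) = 1/(27.6×5.39) = 0.006722 K/W
R_total = 0.5526 K/W
Q = ΔT / R_total = 36 / 0.5526

Q ≈ 65.1 W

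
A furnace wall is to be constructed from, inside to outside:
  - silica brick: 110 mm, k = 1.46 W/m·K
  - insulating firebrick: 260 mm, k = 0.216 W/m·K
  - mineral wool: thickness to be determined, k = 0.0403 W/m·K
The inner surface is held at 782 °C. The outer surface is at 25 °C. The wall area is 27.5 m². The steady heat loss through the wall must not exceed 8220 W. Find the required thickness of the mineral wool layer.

L ≈ 50.5 mm

Series thermal resistances:
R_silica brick = L/(kA) = 0.11/(1.46×27.5) = 0.00274 K/W
R_insulating firebrick = L/(kA) = 0.26/(0.216×27.5) = 0.04377 K/W
Sum of the known resistances R_other = 0.04651 K/W
Required total resistance R_tot = ΔT/Q_allow = 757/8220 = 0.09209 K/W
R_mineral wool = R_tot − R_other = 0.04558 K/W
L = R·k·A = 0.04558×0.0403×27.5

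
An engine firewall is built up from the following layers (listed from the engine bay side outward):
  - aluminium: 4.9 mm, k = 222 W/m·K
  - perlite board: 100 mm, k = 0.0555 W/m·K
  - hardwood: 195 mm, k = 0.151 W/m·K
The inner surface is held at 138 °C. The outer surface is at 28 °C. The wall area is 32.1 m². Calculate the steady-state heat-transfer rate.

Treating each layer as a thermal resistance in series:
R_aluminium = L/(kA) = 0.0049/(222×32.1) = 6.876×10^-7 K/W
R_perlite board = L/(kA) = 0.1/(0.0555×32.1) = 0.05613 K/W
R_hardwood = L/(kA) = 0.195/(0.151×32.1) = 0.04023 K/W
R_total = 0.09636 K/W
Q = ΔT / R_total = 110 / 0.09636

Q ≈ 1140 W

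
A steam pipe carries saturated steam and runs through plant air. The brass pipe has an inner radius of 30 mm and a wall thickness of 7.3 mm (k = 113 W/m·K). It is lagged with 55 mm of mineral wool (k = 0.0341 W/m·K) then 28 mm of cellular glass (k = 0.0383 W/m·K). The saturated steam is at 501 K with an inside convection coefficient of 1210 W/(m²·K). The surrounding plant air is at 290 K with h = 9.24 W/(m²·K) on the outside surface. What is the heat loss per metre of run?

q′ ≈ 38.5 W/m

Radial resistances (cylindrical: R_cond = ln(r_o/r_i)/(2πkL), R_conv = 1/(h·2πrL)):
R_inner film = 1/(h_i·2πr₁L) = 1/(1210×2π×0.03×1) = 0.004384 K/W
R_brass pipe wall = ln(37.3/30)/(2π×113×1) = 3.068×10^-4 K/W
R_mineral wool = ln(92.3/37.3)/(2π×0.0341×1) = 4.229 K/W
R_cellular glass = ln(120.3/92.3)/(2π×0.0383×1) = 1.101 K/W
R_outer film = 1/(h_o·2πr_oL) = 1/(9.24×2π×0.1203×1) = 0.1432 K/W
R_total = 5.478 K/W
Q = ΔT/R_total = 211/5.478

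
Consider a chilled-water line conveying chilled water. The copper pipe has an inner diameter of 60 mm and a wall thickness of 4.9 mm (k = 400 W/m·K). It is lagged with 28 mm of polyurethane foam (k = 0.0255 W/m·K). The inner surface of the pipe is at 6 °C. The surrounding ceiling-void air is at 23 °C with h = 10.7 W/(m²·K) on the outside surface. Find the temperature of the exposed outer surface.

Per-layer cylindrical resistances, series-summed:
R_copper pipe wall = ln(34.9/30)/(2π×400×1) = 6.02×10^-5 K/W
R_polyurethane foam = ln(62.9/34.9)/(2π×0.0255×1) = 3.677 K/W
R_outer film = 1/(h_o·2πr_oL) = 1/(10.7×2π×0.0629×1) = 0.2365 K/W
R_total = 3.913 K/W
Q = ΔT/R_total = 17/3.913
Q = 4.34 W/m
T_interface = T_inner + Q·ΣR(inner→interface) = 6 + 4.34×3.677

T ≈ 22 °C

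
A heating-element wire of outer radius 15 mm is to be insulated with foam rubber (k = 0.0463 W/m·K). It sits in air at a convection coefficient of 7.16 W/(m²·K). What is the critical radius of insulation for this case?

r_cr ≈ 6.47 mm

For a cylinder r_cr = k/h = 0.0463/7.16
r_cr = 6.47 mm; since the bare radius (15 mm) is above r_cr, any added insulation will reduce heat loss.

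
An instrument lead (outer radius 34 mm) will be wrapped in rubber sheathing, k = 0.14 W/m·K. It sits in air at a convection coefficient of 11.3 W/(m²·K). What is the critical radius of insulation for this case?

r_cr ≈ 12.4 mm

For a cylinder r_cr = k/h = 0.14/11.3
r_cr = 12.4 mm; since the bare radius (34 mm) is above r_cr, any added insulation will reduce heat loss.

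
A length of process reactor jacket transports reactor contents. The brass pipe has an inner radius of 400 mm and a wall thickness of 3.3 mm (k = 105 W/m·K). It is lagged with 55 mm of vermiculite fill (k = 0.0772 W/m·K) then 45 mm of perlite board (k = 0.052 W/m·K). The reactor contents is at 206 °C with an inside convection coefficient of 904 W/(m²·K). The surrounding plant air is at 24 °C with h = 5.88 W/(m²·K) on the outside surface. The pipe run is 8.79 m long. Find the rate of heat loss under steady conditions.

For a radial system each layer contributes R = ln(r_out/r_in)/(2πkL); films add R = 1/(hA).
R_inner film = 1/(h_i·2πr₁L) = 1/(904×2π×0.4×8.79) = 5.007×10^-5 K/W
R_brass pipe wall = ln(403.3/400)/(2π×105×8.79) = 1.417×10^-6 K/W
R_vermiculite fill = ln(458.3/403.3)/(2π×0.0772×8.79) = 0.02998 K/W
R_perlite board = ln(503.3/458.3)/(2π×0.052×8.79) = 0.03261 K/W
R_outer film = 1/(h_o·2πr_oL) = 1/(5.88×2π×0.5033×8.79) = 0.006118 K/W
R_total = 0.06877 K/W
Q = ΔT/R_total = 182/0.06877

Q ≈ 2650 W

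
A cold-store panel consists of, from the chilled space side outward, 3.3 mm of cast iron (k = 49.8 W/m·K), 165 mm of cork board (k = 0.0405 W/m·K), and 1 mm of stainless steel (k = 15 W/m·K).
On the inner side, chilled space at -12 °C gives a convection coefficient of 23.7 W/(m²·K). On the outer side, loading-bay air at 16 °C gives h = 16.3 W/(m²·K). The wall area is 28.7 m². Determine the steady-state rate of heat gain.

Q ≈ 192 W

Using the resistance-network approach (series):
R_inner film = 1/(h_i·A) = 1/(23.7×28.7) = 0.00147 K/W
R_cast iron = L/(kA) = 0.0033/(49.8×28.7) = 2.309×10^-6 K/W
R_cork board = L/(kA) = 0.165/(0.0405×28.7) = 0.142 K/W
R_stainless steel = L/(kA) = 0.001/(15×28.7) = 2.323×10^-6 K/W
R_outer film = 1/(h_o·A) = 1/(16.3×28.7) = 0.002138 K/W
R_total = 0.1456 K/W
Q = ΔT / R_total = 28 / 0.1456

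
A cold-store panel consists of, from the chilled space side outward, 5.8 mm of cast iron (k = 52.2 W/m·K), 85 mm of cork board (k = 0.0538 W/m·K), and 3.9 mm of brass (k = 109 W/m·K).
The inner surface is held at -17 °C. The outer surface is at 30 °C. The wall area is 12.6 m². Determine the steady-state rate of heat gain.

Thermal resistances in series:
R_cast iron = L/(kA) = 0.0058/(52.2×12.6) = 8.818×10^-6 K/W
R_cork board = L/(kA) = 0.085/(0.0538×12.6) = 0.1254 K/W
R_brass = L/(kA) = 0.0039/(109×12.6) = 2.84×10^-6 K/W
R_total = 0.1254 K/W
Q = ΔT / R_total = 47 / 0.1254

Q ≈ 375 W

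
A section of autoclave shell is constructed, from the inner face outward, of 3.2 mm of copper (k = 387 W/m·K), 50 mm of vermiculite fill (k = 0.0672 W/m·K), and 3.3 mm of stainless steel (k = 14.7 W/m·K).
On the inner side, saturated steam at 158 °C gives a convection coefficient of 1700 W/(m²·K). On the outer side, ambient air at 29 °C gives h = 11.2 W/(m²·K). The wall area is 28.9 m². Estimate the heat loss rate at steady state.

Q ≈ 4470 W

Series thermal resistances:
R_inner film = 1/(h_i·A) = 1/(1700×28.9) = 2.035×10^-5 K/W
R_copper = L/(kA) = 0.0032/(387×28.9) = 2.861×10^-7 K/W
R_vermiculite fill = L/(kA) = 0.05/(0.0672×28.9) = 0.02575 K/W
R_stainless steel = L/(kA) = 0.0033/(14.7×28.9) = 7.768×10^-6 K/W
R_outer film = 1/(h_o·A) = 1/(11.2×28.9) = 0.003089 K/W
R_total = 0.02886 K/W
Q = ΔT / R_total = 129 / 0.02886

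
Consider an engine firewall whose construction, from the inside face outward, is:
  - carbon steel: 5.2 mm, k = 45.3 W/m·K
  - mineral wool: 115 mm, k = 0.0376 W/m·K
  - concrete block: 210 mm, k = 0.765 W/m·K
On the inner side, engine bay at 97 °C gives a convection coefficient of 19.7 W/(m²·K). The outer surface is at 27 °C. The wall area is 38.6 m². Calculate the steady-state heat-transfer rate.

Using the resistance-network approach (series):
R_inner film = 1/(h_i·A) = 1/(19.7×38.6) = 0.001315 K/W
R_carbon steel = L/(kA) = 0.0052/(45.3×38.6) = 2.974×10^-6 K/W
R_mineral wool = L/(kA) = 0.115/(0.0376×38.6) = 0.07924 K/W
R_concrete block = L/(kA) = 0.21/(0.765×38.6) = 0.007112 K/W
R_total = 0.08767 K/W
Q = ΔT / R_total = 70 / 0.08767

Q ≈ 798 W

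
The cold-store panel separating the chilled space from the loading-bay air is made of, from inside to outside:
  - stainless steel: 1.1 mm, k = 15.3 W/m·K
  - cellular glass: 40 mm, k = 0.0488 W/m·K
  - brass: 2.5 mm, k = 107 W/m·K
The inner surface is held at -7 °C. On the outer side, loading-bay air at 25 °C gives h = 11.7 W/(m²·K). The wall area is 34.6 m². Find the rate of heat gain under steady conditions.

Thermal resistances in series:
R_stainless steel = L/(kA) = 0.0011/(15.3×34.6) = 2.078×10^-6 K/W
R_cellular glass = L/(kA) = 0.04/(0.0488×34.6) = 0.02369 K/W
R_brass = L/(kA) = 0.0025/(107×34.6) = 6.753×10^-7 K/W
R_outer film = 1/(h_o·A) = 1/(11.7×34.6) = 0.00247 K/W
R_total = 0.02616 K/W
Q = ΔT / R_total = 32 / 0.02616

Q ≈ 1220 W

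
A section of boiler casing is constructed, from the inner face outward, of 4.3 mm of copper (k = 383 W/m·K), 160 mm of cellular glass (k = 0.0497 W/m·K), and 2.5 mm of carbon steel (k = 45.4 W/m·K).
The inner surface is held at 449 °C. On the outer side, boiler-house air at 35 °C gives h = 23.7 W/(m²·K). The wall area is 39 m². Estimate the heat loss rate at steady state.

Q ≈ 4950 W

Using the resistance-network approach (series):
R_copper = L/(kA) = 0.0043/(383×39) = 2.879×10^-7 K/W
R_cellular glass = L/(kA) = 0.16/(0.0497×39) = 0.08255 K/W
R_carbon steel = L/(kA) = 0.0025/(45.4×39) = 1.412×10^-6 K/W
R_outer film = 1/(h_o·A) = 1/(23.7×39) = 0.001082 K/W
R_total = 0.08363 K/W
Q = ΔT / R_total = 414 / 0.08363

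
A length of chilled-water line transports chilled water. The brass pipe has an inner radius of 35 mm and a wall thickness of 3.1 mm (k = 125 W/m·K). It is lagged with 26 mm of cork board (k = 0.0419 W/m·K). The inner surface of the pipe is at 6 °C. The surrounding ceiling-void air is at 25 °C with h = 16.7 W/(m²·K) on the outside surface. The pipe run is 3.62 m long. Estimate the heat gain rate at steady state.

Per-layer cylindrical resistances, series-summed:
R_brass pipe wall = ln(38.1/35)/(2π×125×3.62) = 2.985×10^-5 K/W
R_cork board = ln(64.1/38.1)/(2π×0.0419×3.62) = 0.5459 K/W
R_outer film = 1/(h_o·2πr_oL) = 1/(16.7×2π×0.0641×3.62) = 0.04107 K/W
R_total = 0.587 K/W
Q = ΔT/R_total = 19/0.587

Q ≈ 32.4 W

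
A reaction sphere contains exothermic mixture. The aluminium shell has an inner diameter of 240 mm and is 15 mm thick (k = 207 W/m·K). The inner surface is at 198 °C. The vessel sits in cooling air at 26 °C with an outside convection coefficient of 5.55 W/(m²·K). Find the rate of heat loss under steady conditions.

Spherical conduction: R = (1/r_in − 1/r_out)/(4πk) per layer; series-sum.
R_aluminium shell = (1/0.12 − 1/0.135)/(4π×207) = 3.56×10^-4 K/W
R_outer film = 1/(h·4πr_o²) = 1/(5.55×4π×0.135²) = 0.7867 K/W
R_total = 0.7871 K/W
Q = ΔT/R_total = 172/0.7871

Q ≈ 219 W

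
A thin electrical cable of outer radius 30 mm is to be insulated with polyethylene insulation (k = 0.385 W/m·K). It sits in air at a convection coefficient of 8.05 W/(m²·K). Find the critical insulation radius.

r_cr ≈ 47.8 mm

For a cylinder r_cr = k/h = 0.385/8.05
r_cr = 47.8 mm; since the bare radius (30 mm) is below r_cr, adding a thin layer of insulation will *increase* heat loss.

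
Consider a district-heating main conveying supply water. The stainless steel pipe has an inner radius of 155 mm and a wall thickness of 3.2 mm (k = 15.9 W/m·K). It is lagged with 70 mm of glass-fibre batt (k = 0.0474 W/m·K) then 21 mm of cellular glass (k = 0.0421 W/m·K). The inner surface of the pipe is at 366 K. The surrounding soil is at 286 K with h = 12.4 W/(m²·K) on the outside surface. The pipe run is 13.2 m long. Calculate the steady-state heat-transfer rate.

Q ≈ 654 W

Radial resistances (cylindrical: R_cond = ln(r_o/r_i)/(2πkL), R_conv = 1/(h·2πrL)):
R_stainless steel pipe wall = ln(158.2/155)/(2π×15.9×13.2) = 1.55×10^-5 K/W
R_glass-fibre batt = ln(228.2/158.2)/(2π×0.0474×13.2) = 0.09319 K/W
R_cellular glass = ln(249.2/228.2)/(2π×0.0421×13.2) = 0.02521 K/W
R_outer film = 1/(h_o·2πr_oL) = 1/(12.4×2π×0.2492×13.2) = 0.003902 K/W
R_total = 0.1223 K/W
Q = ΔT/R_total = 80/0.1223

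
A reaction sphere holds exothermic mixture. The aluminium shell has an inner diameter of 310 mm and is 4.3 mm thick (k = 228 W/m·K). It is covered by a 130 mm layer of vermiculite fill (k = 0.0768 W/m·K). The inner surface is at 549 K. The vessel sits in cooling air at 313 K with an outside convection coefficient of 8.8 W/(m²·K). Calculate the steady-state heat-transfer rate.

Q ≈ 77.9 W

For a spherical shell R = (1/r₁ − 1/r₂)/(4πk); film R = 1/(h·4πr²). In series:
R_aluminium shell = (1/0.155 − 1/0.1593)/(4π×228) = 6.078×10^-5 K/W
R_vermiculite fill = (1/0.1593 − 1/0.2893)/(4π×0.0768) = 2.923 K/W
R_outer film = 1/(h·4πr_o²) = 1/(8.8×4π×0.2893²) = 0.108 K/W
R_total = 3.031 K/W
Q = ΔT/R_total = 236/3.031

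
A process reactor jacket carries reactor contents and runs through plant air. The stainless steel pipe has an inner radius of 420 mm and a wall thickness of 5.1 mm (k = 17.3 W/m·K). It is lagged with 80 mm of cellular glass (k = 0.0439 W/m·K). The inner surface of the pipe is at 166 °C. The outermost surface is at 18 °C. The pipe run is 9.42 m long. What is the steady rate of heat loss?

Per-layer cylindrical resistances, series-summed:
R_stainless steel pipe wall = ln(425.1/420)/(2π×17.3×9.42) = 1.179×10^-5 K/W
R_cellular glass = ln(505.1/425.1)/(2π×0.0439×9.42) = 0.06636 K/W
R_total = 0.06637 K/W
Q = ΔT/R_total = 148/0.06637

Q ≈ 2230 W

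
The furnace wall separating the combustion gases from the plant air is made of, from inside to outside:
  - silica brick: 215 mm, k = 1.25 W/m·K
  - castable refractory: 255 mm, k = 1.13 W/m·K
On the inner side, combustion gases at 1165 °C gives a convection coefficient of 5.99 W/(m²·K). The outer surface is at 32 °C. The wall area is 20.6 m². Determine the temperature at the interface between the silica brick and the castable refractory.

T ≈ 485 °C

Model the wall as resistances in series:
R_inner film = 1/(h_i·A) = 1/(5.99×20.6) = 0.008104 K/W
R_silica brick = L/(kA) = 0.215/(1.25×20.6) = 0.00835 K/W
R_castable refractory = L/(kA) = 0.255/(1.13×20.6) = 0.01095 K/W
R_total = 0.02741 K/W;  Q = ΔT/R_total = 1133/0.02741 = 41340 W
T_interface = T_inner − Q·ΣR(inner→interface) = 1165 − 41300×0.01645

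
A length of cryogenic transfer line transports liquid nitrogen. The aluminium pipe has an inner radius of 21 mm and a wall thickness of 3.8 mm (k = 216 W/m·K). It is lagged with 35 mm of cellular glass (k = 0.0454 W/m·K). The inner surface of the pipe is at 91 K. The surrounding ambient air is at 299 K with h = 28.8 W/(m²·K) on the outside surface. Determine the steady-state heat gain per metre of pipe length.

Per-layer cylindrical resistances, series-summed:
R_aluminium pipe wall = ln(24.8/21)/(2π×216×1) = 1.226×10^-4 K/W
R_cellular glass = ln(59.8/24.8)/(2π×0.0454×1) = 3.086 K/W
R_outer film = 1/(h_o·2πr_oL) = 1/(28.8×2π×0.0598×1) = 0.09241 K/W
R_total = 3.178 K/W
Q = ΔT/R_total = 208/3.178

q′ ≈ 65.4 W/m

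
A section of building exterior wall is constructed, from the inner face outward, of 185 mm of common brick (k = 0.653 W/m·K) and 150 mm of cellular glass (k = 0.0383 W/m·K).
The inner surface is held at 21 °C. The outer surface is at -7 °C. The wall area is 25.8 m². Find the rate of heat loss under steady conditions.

Q ≈ 172 W

Model the wall as resistances in series:
R_common brick = L/(kA) = 0.185/(0.653×25.8) = 0.01098 K/W
R_cellular glass = L/(kA) = 0.15/(0.0383×25.8) = 0.1518 K/W
R_total = 0.1628 K/W
Q = ΔT / R_total = 28 / 0.1628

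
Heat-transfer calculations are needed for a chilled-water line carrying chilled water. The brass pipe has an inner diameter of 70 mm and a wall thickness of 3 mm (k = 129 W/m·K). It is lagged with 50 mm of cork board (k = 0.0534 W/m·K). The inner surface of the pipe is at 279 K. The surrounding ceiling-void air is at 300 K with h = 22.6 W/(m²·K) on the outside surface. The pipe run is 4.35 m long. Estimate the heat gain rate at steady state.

Q ≈ 35.4 W

Treating each annulus and film as a series resistance:
R_brass pipe wall = ln(38/35)/(2π×129×4.35) = 2.332×10^-5 K/W
R_cork board = ln(88/38)/(2π×0.0534×4.35) = 0.5754 K/W
R_outer film = 1/(h_o·2πr_oL) = 1/(22.6×2π×0.088×4.35) = 0.0184 K/W
R_total = 0.5938 K/W
Q = ΔT/R_total = 21/0.5938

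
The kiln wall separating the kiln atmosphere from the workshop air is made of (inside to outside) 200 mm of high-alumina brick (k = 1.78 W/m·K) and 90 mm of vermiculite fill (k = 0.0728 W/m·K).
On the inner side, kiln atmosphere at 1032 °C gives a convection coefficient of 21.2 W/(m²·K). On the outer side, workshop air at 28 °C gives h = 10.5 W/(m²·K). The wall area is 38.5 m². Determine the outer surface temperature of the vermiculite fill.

T ≈ 92.1 °C

Treating each layer as a thermal resistance in series:
R_inner film = 1/(h_i·A) = 1/(21.2×38.5) = 0.001225 K/W
R_high-alumina brick = L/(kA) = 0.2/(1.78×38.5) = 0.002918 K/W
R_vermiculite fill = L/(kA) = 0.09/(0.0728×38.5) = 0.03211 K/W
R_outer film = 1/(h_o·A) = 1/(10.5×38.5) = 0.002474 K/W
R_total = 0.03873 K/W;  Q = ΔT/R_total = 1004/0.03873 = 25920 W
T_interface = T_inner − Q·ΣR(inner→interface) = 1032 − 25900×0.03625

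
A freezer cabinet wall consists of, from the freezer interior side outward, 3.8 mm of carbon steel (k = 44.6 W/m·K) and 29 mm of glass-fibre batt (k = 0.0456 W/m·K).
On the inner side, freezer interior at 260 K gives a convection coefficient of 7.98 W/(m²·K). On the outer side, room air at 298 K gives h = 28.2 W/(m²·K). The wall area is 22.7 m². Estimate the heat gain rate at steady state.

Using the resistance-network approach (series):
R_inner film = 1/(h_i·A) = 1/(7.98×22.7) = 0.00552 K/W
R_carbon steel = L/(kA) = 0.0038/(44.6×22.7) = 3.753×10^-6 K/W
R_glass-fibre batt = L/(kA) = 0.029/(0.0456×22.7) = 0.02802 K/W
R_outer film = 1/(h_o·A) = 1/(28.2×22.7) = 0.001562 K/W
R_total = 0.0351 K/W
Q = ΔT / R_total = 38 / 0.0351

Q ≈ 1080 W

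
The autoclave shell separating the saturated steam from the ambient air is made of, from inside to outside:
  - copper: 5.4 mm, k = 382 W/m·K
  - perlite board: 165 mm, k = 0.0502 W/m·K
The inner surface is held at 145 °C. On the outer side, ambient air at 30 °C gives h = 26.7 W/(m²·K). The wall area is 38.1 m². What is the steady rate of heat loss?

Q ≈ 1320 W

Model the wall as resistances in series:
R_copper = L/(kA) = 0.0054/(382×38.1) = 3.71×10^-7 K/W
R_perlite board = L/(kA) = 0.165/(0.0502×38.1) = 0.08627 K/W
R_outer film = 1/(h_o·A) = 1/(26.7×38.1) = 9.83×10^-4 K/W
R_total = 0.08725 K/W
Q = ΔT / R_total = 115 / 0.08725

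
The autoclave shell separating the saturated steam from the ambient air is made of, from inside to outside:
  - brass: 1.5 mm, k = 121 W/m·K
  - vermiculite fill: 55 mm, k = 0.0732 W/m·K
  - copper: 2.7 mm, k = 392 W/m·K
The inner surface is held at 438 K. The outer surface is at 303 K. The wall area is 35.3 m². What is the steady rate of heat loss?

Q ≈ 6340 W

Using the resistance-network approach (series):
R_brass = L/(kA) = 0.0015/(121×35.3) = 3.512×10^-7 K/W
R_vermiculite fill = L/(kA) = 0.055/(0.0732×35.3) = 0.02129 K/W
R_copper = L/(kA) = 0.0027/(392×35.3) = 1.951×10^-7 K/W
R_total = 0.02129 K/W
Q = ΔT / R_total = 135 / 0.02129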